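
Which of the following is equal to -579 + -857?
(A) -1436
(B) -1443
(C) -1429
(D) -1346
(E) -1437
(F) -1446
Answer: A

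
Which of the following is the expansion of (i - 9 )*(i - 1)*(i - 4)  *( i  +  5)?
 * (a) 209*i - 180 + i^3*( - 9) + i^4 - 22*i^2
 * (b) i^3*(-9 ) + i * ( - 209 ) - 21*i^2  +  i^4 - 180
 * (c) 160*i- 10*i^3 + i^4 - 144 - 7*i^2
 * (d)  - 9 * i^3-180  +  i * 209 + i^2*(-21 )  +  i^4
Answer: d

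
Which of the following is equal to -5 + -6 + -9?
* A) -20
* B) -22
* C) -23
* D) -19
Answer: A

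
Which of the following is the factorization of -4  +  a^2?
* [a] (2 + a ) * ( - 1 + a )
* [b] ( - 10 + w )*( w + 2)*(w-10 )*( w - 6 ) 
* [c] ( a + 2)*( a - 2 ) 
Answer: c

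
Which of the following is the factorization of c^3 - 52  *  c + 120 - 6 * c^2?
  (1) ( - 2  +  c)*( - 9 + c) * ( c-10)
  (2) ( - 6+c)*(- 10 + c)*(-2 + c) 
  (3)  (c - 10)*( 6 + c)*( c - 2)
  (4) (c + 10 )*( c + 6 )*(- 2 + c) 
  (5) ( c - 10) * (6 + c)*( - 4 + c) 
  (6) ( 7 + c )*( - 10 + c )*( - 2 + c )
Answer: 3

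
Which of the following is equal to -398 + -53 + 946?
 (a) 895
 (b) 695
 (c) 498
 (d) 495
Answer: d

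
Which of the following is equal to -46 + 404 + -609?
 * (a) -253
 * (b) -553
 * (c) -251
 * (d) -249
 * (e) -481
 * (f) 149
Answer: c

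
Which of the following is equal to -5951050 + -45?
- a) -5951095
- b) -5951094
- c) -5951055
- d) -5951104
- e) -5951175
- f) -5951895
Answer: a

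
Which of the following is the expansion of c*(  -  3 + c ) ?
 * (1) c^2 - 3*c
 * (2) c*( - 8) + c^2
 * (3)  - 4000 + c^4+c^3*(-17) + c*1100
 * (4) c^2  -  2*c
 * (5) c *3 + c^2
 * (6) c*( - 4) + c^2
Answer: 1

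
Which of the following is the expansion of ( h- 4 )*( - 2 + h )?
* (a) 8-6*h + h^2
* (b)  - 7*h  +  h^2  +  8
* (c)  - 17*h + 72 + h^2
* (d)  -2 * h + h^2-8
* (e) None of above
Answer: a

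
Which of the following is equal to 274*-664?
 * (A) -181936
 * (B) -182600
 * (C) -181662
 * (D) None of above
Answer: A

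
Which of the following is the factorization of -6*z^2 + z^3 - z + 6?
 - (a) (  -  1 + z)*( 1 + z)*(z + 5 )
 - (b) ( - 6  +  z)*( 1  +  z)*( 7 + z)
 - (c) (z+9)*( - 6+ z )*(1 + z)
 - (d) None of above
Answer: d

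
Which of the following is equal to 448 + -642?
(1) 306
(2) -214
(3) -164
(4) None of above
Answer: 4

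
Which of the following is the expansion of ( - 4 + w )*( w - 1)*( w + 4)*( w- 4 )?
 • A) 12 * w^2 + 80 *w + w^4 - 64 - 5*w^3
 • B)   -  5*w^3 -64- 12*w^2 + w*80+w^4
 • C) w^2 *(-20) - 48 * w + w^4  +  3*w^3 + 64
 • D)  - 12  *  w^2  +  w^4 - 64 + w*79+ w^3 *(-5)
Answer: B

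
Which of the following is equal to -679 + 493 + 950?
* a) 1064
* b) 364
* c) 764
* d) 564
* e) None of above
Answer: c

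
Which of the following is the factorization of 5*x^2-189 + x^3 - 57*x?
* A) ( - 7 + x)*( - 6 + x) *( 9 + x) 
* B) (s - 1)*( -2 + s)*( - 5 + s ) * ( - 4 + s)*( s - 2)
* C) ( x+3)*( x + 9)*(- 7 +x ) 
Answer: C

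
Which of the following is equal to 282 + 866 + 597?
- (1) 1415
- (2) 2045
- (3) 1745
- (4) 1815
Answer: 3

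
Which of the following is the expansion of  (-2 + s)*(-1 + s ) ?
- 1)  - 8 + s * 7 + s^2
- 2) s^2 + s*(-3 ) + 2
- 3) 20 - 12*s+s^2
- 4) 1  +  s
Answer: 2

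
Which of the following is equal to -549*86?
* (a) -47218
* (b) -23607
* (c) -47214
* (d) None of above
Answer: c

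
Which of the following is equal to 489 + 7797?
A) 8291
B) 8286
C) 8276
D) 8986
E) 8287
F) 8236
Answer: B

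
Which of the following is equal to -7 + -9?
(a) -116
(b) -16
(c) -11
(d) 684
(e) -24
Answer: b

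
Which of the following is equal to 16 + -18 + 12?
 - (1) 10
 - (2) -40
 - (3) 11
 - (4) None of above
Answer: 1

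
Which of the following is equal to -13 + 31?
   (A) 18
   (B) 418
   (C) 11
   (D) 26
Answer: A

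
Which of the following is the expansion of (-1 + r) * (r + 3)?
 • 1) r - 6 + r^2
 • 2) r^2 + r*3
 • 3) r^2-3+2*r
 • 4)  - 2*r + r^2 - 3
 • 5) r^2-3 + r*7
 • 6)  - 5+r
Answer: 3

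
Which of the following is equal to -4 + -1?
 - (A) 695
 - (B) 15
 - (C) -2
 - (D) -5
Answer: D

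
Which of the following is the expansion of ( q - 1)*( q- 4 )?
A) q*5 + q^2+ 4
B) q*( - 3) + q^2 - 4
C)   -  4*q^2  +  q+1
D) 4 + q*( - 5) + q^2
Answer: D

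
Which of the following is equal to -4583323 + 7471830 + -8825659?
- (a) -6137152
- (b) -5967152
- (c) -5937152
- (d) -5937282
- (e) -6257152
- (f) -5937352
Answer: c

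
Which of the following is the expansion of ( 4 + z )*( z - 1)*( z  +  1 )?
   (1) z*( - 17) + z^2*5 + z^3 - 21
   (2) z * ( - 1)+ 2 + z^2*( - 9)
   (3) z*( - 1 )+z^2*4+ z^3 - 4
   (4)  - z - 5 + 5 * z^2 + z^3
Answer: 3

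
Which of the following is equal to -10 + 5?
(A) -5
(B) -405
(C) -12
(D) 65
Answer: A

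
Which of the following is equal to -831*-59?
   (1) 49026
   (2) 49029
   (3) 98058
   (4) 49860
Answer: 2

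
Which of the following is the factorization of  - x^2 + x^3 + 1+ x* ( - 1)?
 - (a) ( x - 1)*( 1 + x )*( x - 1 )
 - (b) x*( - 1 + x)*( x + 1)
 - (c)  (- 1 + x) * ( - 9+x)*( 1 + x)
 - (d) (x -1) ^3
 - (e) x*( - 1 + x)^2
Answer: a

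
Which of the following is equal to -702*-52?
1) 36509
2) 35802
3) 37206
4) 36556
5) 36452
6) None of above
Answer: 6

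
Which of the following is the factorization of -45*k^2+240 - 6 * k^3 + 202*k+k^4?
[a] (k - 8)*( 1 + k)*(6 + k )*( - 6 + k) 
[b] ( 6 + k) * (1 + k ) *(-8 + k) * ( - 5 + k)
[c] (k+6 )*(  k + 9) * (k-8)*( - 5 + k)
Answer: b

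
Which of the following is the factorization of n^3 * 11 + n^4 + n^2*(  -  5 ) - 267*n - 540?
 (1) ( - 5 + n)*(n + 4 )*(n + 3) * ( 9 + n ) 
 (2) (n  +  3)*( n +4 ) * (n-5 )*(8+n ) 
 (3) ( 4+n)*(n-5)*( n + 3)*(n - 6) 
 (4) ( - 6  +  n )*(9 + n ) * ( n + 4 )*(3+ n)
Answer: 1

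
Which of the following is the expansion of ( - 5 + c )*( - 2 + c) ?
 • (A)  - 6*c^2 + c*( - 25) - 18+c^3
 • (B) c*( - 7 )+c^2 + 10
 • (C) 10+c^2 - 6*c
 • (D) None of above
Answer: B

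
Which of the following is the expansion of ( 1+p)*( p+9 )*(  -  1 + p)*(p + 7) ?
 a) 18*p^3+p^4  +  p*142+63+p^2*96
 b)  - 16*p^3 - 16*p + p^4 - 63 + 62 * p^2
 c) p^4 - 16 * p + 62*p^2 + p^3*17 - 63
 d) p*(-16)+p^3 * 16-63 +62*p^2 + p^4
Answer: d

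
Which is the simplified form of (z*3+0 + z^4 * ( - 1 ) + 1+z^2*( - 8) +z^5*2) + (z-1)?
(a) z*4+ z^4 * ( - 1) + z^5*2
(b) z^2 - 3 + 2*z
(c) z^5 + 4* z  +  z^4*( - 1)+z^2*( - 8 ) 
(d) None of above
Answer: d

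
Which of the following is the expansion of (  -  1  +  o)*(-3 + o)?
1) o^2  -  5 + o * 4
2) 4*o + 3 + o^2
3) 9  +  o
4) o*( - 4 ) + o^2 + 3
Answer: 4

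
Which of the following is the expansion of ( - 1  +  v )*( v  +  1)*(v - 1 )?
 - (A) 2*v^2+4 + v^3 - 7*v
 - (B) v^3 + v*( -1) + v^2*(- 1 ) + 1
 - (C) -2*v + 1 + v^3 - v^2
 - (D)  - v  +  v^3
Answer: B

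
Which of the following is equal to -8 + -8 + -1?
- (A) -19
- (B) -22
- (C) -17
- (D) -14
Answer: C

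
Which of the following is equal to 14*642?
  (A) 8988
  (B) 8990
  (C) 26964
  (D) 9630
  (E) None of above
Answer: A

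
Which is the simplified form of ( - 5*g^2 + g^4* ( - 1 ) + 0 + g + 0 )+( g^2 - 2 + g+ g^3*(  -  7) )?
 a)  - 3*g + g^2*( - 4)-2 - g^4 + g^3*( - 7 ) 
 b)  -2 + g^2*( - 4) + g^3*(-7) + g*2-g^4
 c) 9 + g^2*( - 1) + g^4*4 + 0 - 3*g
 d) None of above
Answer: b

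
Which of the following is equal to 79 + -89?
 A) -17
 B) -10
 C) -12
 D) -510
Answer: B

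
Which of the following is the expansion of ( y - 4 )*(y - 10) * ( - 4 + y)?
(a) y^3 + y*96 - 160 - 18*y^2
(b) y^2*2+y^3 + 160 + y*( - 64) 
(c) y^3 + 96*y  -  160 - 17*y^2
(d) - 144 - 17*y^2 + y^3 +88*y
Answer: a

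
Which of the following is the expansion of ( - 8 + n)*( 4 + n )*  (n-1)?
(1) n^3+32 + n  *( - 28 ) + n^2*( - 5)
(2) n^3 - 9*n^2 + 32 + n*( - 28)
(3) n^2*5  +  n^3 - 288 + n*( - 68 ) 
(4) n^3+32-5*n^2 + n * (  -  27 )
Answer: 1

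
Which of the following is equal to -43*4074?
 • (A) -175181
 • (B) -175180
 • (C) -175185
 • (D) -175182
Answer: D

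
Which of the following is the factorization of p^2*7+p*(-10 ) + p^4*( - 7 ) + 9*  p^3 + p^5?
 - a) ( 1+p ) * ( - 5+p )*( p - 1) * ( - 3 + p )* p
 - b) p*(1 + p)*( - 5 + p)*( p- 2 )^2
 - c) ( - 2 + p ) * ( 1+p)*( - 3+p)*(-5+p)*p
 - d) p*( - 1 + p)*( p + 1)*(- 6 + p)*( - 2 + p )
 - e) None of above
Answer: e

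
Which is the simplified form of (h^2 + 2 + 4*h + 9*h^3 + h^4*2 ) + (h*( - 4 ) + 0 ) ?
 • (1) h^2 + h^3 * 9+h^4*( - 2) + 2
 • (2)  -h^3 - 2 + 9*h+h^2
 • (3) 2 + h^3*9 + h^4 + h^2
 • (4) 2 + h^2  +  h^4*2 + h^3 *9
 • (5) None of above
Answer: 4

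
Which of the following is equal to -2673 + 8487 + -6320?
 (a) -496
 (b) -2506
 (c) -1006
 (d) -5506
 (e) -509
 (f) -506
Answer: f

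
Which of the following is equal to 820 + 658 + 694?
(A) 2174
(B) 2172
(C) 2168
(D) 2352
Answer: B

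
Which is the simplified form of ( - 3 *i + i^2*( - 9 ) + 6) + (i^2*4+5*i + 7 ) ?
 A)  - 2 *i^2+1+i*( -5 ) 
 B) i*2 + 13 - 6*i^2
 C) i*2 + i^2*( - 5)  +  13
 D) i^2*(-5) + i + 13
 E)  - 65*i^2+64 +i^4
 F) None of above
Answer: C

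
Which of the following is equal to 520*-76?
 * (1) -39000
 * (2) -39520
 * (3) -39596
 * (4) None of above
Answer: 2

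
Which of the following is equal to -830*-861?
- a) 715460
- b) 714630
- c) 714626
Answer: b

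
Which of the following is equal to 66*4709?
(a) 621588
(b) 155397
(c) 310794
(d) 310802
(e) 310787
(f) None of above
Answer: c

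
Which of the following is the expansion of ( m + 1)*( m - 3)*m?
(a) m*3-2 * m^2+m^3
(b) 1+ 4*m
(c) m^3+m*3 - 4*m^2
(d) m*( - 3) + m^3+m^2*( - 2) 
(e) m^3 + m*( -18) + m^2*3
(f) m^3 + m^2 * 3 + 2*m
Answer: d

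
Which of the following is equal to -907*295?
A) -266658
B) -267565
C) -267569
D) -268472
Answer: B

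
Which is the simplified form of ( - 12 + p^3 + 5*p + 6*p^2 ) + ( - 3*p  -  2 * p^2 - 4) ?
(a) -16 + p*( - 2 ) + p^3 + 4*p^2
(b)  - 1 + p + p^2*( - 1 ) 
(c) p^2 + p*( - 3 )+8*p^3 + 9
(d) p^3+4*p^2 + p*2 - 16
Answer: d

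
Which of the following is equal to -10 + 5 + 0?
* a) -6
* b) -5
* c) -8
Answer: b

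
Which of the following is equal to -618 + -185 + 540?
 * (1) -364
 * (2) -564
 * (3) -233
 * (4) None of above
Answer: 4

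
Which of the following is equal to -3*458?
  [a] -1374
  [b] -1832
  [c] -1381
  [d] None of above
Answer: a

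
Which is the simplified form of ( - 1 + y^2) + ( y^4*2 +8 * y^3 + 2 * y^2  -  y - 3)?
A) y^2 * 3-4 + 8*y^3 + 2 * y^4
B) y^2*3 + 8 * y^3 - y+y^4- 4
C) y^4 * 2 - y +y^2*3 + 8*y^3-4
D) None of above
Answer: C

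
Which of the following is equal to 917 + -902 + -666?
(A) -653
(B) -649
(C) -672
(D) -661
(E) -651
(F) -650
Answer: E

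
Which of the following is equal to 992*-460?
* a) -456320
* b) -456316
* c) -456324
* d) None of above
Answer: a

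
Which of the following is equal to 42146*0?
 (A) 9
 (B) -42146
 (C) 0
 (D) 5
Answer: C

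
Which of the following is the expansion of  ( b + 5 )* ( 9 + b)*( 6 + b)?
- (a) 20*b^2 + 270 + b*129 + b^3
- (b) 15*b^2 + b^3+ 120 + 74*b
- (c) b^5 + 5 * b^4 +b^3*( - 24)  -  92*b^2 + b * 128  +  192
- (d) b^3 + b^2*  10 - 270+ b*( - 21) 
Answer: a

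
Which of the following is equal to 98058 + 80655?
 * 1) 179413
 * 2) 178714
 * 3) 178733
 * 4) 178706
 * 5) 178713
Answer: 5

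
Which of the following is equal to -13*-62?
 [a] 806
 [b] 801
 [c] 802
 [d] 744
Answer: a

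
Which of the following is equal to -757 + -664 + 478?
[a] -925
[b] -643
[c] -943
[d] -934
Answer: c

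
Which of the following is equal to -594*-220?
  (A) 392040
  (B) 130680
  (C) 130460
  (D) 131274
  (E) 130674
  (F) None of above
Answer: B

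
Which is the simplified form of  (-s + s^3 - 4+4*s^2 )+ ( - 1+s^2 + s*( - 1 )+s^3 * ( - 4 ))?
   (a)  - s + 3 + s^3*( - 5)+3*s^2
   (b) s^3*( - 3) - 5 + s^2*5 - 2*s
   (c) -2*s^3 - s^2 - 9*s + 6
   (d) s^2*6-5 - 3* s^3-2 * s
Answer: b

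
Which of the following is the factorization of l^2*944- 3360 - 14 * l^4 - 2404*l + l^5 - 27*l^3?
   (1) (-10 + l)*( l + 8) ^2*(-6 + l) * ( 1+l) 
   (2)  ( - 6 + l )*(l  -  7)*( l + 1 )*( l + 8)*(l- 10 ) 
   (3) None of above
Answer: 2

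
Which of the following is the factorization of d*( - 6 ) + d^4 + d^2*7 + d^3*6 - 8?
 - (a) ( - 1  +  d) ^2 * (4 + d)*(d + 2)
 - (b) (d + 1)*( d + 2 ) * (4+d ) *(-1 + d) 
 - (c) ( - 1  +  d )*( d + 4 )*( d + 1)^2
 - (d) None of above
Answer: b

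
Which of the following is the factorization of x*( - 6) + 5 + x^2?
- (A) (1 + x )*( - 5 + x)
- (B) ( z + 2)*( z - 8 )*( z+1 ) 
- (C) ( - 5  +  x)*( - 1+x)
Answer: C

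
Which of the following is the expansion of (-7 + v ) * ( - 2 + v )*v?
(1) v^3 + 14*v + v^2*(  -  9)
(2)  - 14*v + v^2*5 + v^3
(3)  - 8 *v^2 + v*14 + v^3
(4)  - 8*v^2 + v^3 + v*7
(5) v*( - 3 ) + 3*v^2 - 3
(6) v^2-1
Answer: 1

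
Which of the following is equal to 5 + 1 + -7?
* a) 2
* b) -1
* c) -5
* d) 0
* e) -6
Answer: b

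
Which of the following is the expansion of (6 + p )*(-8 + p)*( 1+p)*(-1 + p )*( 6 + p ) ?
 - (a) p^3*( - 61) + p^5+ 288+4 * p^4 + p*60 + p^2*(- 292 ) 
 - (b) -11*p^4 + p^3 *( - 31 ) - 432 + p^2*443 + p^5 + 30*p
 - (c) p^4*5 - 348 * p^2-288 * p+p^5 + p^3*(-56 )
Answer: a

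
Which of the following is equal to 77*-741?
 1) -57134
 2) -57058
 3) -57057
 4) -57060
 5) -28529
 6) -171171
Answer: 3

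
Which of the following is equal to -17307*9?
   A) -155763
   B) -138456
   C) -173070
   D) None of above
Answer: A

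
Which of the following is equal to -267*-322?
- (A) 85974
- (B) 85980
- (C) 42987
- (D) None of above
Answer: A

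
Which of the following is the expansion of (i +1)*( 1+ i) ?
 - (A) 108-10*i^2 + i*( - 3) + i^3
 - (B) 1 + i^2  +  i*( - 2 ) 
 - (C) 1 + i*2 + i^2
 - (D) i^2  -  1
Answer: C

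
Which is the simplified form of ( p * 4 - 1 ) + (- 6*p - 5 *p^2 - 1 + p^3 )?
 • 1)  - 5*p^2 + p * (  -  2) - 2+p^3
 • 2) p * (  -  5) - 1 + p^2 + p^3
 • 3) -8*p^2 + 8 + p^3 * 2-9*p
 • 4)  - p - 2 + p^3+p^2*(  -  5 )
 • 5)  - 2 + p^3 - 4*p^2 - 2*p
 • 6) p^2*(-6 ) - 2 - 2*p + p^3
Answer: 1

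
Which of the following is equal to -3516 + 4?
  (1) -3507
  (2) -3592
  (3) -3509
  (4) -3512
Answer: 4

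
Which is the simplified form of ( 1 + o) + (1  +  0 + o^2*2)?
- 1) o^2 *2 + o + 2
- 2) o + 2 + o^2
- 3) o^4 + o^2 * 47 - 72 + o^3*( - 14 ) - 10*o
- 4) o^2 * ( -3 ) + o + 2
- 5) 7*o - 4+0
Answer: 1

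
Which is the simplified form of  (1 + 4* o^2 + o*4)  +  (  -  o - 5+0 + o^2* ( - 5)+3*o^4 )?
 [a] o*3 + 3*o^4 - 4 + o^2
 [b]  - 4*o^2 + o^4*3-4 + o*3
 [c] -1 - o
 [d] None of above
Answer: d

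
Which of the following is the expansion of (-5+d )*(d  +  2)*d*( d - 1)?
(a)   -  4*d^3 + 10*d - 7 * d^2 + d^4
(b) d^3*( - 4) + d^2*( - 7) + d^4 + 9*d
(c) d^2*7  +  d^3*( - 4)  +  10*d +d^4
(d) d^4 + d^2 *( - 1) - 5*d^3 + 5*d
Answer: a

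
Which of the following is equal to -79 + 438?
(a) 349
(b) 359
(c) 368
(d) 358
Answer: b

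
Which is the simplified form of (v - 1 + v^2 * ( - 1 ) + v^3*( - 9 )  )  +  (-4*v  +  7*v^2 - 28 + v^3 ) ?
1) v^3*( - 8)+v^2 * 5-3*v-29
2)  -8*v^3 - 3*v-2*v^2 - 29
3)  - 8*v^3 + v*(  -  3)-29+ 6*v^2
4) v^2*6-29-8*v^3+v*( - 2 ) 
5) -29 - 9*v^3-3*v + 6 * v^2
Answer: 3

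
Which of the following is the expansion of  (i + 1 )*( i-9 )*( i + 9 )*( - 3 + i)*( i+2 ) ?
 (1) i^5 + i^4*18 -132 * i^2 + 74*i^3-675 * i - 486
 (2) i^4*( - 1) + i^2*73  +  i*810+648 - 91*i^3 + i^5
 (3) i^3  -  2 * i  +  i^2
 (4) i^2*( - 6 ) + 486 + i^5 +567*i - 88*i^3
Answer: 4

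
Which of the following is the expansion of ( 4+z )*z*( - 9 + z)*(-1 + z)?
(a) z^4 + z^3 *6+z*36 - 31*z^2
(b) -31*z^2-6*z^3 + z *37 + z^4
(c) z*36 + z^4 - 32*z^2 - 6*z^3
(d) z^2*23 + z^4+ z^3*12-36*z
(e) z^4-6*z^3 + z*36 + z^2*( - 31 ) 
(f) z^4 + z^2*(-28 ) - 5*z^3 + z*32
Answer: e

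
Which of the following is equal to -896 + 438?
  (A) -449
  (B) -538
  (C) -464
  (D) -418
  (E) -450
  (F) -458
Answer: F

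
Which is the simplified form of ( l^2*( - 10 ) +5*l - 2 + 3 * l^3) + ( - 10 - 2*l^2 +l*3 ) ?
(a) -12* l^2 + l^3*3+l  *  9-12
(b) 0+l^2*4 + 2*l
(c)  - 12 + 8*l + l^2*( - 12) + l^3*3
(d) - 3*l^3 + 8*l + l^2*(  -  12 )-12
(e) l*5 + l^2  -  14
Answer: c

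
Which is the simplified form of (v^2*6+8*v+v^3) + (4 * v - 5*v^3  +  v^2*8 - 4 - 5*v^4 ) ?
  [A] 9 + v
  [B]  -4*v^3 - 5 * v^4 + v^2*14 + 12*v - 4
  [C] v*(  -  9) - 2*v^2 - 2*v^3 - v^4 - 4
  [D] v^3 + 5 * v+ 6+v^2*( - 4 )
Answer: B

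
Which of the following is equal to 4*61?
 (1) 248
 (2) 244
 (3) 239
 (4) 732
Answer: 2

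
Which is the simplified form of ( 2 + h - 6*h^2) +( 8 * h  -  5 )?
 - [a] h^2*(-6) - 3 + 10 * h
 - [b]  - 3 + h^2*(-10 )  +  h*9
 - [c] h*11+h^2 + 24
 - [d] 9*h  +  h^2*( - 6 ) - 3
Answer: d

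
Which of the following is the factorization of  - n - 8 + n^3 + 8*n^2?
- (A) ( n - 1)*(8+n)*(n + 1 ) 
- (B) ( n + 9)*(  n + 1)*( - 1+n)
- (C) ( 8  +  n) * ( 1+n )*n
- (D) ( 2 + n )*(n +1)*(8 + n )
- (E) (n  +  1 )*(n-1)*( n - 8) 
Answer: A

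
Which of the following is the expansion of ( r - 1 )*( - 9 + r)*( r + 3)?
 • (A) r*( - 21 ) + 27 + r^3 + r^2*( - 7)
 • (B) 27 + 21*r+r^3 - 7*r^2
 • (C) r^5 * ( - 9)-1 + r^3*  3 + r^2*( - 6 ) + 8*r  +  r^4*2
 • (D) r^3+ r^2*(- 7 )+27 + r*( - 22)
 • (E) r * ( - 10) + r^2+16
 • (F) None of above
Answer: A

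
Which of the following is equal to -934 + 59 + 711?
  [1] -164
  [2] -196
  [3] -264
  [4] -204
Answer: 1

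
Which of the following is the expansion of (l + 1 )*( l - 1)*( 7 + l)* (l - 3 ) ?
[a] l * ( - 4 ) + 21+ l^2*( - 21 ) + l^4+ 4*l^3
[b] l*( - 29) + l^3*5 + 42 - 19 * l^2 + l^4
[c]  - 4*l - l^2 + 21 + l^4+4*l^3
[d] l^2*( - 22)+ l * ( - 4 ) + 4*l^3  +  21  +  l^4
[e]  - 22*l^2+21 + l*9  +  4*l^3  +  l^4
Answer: d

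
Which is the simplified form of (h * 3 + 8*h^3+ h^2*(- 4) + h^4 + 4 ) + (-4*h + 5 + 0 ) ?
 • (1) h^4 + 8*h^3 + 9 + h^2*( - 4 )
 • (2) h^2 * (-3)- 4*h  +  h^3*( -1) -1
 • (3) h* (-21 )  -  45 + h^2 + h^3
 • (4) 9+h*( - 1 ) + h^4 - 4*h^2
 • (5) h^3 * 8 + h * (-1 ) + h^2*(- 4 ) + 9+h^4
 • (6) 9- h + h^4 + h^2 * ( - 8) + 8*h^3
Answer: 5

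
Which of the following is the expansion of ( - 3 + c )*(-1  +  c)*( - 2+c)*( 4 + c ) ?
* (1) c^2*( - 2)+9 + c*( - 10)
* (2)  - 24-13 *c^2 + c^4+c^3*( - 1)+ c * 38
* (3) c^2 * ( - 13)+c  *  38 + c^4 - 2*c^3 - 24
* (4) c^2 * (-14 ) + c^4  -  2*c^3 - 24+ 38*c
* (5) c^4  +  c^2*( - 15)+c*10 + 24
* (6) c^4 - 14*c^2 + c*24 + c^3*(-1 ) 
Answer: 3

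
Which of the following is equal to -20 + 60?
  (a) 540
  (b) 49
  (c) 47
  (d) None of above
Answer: d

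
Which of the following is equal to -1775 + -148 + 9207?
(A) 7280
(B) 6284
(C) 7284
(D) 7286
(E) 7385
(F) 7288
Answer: C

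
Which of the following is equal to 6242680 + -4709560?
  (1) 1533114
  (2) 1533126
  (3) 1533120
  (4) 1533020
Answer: 3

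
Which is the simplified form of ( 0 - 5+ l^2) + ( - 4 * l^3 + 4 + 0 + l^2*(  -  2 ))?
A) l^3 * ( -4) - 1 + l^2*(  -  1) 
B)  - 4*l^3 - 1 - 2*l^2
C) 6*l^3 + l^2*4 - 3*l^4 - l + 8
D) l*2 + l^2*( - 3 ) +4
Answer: A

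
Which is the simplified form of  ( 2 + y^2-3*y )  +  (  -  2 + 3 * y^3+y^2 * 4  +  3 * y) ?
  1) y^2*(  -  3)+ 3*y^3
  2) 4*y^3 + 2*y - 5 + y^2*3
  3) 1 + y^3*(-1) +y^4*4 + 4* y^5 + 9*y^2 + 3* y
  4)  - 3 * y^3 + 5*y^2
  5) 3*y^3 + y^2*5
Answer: 5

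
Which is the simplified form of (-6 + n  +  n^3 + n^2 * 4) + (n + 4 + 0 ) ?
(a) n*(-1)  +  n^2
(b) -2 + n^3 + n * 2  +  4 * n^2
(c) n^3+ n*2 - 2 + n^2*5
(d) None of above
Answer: b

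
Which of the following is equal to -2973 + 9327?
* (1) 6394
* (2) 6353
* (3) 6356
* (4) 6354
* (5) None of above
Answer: 4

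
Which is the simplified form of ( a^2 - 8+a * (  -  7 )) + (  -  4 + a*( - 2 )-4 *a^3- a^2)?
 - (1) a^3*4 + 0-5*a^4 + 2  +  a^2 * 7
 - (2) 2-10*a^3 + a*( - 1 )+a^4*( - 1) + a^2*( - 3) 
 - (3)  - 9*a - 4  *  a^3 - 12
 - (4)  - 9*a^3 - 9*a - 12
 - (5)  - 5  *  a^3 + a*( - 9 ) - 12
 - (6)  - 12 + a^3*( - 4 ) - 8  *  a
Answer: 3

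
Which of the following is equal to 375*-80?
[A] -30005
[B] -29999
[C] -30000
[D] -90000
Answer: C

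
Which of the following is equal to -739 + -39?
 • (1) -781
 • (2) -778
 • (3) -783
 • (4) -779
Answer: 2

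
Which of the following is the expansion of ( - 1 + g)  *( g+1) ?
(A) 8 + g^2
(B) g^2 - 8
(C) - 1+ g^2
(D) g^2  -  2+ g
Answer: C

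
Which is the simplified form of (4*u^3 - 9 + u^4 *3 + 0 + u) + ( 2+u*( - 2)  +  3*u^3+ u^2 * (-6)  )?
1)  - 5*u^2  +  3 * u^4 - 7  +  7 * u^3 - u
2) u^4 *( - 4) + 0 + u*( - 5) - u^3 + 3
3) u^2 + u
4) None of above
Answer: 4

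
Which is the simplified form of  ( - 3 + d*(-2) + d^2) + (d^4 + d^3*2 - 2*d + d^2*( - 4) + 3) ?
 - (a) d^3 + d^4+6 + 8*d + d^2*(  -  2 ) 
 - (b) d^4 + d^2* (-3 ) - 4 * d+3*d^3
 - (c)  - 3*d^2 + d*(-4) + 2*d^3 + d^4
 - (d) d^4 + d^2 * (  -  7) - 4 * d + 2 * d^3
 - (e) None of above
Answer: c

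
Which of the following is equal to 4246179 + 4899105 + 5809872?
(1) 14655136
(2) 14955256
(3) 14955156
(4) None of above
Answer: 3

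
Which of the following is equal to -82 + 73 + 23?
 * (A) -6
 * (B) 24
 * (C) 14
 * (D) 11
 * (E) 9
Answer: C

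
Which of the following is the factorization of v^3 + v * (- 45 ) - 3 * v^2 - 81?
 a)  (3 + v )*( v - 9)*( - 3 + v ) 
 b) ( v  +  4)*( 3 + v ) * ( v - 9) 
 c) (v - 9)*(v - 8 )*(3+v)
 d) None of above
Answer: d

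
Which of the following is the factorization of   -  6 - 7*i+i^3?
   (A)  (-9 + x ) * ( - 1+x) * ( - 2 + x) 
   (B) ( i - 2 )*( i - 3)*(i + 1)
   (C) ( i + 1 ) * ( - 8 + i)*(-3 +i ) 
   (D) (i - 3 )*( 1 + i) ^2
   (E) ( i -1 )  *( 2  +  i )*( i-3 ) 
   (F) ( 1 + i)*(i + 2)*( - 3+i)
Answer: F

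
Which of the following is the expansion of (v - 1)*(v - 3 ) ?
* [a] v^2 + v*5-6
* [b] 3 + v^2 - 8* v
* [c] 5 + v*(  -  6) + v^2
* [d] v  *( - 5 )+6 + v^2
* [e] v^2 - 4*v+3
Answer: e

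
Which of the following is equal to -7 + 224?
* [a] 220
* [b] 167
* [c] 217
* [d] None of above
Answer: c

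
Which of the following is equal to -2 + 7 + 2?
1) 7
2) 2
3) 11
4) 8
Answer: 1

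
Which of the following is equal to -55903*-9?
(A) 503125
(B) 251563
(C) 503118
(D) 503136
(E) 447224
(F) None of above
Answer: F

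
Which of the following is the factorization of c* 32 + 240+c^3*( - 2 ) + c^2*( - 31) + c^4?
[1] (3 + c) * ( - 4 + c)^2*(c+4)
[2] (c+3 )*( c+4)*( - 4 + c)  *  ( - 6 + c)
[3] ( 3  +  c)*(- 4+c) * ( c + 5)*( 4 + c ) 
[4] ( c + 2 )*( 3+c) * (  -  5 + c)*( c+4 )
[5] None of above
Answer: 5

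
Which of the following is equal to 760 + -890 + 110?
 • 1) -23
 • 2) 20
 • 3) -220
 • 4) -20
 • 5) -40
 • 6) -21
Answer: 4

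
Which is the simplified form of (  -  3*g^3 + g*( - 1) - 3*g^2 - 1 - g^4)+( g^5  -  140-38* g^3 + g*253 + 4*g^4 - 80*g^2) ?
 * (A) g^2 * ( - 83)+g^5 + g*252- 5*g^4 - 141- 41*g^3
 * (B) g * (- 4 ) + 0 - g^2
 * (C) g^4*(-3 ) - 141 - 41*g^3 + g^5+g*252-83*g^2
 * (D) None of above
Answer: D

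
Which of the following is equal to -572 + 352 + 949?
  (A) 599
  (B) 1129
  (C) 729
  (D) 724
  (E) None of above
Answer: C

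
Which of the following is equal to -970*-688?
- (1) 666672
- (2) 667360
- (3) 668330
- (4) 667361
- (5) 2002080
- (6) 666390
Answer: 2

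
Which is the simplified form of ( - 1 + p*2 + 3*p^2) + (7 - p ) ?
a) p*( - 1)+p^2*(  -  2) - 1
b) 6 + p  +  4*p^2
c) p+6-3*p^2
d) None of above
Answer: d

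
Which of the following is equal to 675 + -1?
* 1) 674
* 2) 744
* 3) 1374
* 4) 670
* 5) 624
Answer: 1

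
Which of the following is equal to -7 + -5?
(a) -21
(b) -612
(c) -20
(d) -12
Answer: d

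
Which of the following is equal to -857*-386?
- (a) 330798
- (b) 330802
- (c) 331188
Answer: b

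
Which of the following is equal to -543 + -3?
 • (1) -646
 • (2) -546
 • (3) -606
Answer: 2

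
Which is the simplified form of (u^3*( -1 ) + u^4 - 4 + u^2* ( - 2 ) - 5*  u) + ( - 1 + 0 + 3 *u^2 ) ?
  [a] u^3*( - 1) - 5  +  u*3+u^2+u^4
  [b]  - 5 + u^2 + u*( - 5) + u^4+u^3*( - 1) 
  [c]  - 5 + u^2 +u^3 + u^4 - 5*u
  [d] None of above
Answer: b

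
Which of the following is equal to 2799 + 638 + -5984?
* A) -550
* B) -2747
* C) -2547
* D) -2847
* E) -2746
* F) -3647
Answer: C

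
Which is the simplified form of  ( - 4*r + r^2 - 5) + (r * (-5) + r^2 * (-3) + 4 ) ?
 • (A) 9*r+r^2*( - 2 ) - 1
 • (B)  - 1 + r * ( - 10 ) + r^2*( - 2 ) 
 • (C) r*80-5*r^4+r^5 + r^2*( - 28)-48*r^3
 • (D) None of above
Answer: D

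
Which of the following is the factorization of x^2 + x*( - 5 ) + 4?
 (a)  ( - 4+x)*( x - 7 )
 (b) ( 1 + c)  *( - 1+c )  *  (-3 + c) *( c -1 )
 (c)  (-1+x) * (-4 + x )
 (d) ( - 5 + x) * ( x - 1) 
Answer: c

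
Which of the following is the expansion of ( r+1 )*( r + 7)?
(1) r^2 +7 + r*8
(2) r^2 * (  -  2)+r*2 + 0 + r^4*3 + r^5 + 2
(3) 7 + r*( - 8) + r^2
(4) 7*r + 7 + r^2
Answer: 1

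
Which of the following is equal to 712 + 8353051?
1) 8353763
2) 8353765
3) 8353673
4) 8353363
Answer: 1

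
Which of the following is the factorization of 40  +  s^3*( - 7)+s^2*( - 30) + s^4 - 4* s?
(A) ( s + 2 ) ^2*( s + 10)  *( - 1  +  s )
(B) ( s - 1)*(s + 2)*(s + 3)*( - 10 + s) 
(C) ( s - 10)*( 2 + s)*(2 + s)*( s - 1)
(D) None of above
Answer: C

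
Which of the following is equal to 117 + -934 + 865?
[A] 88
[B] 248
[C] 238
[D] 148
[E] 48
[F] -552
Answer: E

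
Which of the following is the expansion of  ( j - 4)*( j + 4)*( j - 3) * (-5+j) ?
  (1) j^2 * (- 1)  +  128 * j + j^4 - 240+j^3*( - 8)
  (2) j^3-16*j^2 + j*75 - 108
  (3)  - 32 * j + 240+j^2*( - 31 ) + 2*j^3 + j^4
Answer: 1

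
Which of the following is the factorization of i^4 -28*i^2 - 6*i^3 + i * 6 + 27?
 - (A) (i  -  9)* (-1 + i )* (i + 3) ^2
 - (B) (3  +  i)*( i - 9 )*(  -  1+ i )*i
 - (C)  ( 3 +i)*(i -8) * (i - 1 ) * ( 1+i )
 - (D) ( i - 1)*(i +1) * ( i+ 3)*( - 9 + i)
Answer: D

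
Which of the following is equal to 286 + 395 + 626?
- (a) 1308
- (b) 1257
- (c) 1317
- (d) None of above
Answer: d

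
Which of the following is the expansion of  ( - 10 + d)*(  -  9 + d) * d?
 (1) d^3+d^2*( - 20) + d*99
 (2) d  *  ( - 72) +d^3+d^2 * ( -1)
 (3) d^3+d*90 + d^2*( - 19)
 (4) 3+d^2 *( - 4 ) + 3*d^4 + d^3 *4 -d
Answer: 3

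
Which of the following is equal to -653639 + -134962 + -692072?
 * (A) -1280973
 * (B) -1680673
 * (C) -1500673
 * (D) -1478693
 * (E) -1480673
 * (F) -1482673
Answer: E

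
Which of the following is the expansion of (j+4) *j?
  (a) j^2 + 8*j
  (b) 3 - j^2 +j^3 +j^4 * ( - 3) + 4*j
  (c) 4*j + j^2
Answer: c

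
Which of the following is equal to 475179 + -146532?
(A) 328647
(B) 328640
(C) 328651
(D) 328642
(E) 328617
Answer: A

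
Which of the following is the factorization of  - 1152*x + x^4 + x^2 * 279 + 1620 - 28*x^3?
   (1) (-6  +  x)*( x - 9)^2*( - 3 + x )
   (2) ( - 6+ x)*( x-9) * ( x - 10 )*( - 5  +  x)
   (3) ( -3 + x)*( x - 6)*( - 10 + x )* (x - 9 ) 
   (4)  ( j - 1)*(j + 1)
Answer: 3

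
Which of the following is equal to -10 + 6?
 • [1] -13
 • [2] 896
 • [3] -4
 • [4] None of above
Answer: 3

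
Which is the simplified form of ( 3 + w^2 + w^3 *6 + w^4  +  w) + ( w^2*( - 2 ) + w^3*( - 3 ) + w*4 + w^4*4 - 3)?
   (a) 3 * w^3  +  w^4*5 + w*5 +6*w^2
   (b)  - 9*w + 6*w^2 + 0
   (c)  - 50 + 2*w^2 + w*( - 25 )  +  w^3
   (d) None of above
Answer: d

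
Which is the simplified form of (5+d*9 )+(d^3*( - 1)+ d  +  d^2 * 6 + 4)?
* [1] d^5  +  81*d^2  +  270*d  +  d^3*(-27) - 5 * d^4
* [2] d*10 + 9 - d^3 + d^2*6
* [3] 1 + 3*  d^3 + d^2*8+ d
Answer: 2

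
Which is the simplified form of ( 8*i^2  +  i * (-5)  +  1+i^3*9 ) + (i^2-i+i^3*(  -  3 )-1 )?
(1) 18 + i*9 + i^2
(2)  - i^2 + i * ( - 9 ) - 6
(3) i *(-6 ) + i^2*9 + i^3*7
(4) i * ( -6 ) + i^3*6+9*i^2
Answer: 4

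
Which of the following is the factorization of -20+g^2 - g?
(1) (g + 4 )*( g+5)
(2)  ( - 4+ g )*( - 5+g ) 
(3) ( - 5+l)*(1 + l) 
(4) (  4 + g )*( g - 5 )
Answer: 4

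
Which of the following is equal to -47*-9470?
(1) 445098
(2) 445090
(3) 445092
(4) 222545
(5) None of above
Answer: 2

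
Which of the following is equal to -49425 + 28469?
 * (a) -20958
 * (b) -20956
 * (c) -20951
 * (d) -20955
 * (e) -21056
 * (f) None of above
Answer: b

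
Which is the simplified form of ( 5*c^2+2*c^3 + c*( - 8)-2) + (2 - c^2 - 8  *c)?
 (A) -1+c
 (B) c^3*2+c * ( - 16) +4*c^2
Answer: B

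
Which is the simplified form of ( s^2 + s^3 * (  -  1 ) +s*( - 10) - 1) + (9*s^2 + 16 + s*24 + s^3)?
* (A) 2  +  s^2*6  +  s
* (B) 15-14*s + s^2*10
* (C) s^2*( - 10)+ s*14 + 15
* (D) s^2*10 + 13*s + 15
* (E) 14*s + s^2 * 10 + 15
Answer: E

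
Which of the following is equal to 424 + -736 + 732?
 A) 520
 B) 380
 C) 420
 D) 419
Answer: C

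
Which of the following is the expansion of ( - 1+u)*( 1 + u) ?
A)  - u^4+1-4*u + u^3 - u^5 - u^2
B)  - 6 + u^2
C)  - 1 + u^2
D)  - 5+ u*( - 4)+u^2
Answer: C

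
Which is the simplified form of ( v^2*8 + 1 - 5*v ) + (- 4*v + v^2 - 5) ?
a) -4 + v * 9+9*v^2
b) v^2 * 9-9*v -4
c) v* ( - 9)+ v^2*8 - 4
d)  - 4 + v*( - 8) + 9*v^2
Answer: b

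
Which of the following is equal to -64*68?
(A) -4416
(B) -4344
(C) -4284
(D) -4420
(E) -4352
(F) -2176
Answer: E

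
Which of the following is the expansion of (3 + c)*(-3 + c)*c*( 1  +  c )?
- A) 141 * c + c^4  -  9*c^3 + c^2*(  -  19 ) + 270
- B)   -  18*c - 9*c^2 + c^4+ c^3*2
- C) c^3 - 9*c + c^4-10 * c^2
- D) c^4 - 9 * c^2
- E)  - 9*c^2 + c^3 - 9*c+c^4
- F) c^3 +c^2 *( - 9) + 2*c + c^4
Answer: E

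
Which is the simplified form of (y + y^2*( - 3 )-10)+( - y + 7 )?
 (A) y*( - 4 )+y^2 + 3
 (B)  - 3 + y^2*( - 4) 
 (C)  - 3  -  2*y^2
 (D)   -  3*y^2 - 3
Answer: D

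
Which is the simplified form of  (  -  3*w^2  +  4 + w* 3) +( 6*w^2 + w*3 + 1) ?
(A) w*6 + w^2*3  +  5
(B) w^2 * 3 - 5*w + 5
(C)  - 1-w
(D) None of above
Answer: A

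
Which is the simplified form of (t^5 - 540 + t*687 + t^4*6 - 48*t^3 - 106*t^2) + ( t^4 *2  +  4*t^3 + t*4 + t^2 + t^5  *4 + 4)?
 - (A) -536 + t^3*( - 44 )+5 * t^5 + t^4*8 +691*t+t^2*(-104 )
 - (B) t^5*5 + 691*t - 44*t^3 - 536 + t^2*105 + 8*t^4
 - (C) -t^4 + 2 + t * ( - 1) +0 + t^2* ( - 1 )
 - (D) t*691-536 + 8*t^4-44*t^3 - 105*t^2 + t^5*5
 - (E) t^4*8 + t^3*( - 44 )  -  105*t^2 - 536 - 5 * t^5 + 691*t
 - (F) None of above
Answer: D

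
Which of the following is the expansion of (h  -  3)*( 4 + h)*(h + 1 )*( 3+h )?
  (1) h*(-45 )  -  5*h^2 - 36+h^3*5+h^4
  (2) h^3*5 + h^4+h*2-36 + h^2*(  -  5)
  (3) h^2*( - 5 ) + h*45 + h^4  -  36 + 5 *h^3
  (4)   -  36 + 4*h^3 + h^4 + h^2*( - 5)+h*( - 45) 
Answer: 1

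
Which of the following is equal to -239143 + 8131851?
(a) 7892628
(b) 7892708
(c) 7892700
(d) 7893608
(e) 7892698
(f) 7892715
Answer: b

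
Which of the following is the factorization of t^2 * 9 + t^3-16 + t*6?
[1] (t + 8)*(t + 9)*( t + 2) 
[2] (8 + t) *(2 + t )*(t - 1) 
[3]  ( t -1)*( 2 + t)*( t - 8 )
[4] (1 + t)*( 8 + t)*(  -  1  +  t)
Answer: 2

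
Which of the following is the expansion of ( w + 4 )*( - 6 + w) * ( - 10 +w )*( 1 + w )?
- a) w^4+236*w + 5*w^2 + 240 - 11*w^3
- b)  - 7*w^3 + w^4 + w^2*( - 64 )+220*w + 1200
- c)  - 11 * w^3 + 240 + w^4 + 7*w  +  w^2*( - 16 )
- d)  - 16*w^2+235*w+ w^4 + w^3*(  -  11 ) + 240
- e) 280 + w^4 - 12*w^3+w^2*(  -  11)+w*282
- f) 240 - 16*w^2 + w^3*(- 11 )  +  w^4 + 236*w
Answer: f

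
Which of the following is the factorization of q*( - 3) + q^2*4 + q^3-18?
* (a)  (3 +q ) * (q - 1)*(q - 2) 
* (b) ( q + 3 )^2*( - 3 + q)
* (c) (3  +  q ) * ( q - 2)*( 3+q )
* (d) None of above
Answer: c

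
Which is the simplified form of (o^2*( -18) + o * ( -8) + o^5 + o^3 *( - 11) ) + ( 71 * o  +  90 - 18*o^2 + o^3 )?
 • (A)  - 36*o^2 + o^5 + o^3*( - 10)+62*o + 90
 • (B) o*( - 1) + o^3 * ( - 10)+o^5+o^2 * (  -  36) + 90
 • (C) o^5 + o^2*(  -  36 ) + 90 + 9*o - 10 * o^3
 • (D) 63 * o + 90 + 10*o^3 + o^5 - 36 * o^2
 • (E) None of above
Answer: E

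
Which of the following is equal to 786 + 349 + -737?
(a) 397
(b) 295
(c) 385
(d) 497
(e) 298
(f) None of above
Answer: f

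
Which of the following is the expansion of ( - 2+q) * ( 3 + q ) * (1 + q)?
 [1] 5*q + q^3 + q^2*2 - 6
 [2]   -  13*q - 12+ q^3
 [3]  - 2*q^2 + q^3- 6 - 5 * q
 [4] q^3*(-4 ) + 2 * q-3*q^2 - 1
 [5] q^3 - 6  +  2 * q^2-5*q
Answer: 5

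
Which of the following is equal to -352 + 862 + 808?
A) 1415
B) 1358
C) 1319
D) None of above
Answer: D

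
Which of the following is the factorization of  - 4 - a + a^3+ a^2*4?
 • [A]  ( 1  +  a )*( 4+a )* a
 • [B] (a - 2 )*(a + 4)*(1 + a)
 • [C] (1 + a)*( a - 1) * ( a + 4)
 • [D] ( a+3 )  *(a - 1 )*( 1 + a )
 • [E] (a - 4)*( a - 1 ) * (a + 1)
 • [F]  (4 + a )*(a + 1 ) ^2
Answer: C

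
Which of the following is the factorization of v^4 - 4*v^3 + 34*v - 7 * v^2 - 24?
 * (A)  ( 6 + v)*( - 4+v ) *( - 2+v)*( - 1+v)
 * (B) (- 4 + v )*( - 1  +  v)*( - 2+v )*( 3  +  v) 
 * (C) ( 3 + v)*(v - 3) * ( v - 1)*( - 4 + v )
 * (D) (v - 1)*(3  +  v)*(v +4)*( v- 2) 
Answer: B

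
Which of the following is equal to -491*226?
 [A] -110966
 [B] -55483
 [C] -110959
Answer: A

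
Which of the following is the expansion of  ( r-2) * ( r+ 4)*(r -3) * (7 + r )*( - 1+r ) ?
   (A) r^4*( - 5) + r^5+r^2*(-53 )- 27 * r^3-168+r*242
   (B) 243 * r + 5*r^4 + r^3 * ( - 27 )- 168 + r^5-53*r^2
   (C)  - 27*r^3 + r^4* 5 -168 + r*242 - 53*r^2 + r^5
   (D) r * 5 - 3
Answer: C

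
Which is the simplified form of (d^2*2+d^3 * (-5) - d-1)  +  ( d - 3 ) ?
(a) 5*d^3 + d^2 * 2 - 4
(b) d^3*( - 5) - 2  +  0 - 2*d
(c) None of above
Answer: c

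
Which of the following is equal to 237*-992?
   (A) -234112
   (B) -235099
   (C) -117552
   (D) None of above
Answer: D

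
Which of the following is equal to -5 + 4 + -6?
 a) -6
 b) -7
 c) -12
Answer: b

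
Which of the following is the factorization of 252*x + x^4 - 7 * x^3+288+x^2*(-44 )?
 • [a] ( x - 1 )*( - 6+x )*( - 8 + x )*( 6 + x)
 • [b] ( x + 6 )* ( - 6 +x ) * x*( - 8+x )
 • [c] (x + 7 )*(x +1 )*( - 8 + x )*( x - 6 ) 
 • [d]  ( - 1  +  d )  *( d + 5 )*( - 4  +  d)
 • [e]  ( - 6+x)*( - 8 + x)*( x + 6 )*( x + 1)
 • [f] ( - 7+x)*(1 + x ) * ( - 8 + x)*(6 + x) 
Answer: e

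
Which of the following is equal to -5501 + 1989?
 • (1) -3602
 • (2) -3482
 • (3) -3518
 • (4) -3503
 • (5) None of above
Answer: 5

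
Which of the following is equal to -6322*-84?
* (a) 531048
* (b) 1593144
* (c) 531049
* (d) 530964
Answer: a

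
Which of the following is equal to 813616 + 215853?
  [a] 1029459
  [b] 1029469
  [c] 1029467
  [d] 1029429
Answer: b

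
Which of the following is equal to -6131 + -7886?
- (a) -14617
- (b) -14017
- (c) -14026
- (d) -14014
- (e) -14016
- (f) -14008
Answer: b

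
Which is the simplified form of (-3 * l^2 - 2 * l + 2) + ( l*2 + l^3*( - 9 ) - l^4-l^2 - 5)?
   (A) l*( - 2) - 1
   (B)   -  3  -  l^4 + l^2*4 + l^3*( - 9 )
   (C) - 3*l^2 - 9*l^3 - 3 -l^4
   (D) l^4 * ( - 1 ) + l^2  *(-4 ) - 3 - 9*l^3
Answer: D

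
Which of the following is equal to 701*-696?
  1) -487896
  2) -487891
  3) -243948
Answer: 1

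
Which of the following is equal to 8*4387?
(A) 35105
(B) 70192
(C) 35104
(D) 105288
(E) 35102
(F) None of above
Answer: F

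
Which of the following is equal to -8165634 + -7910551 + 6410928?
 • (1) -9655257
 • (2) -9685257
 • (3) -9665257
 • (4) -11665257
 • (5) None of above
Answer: 3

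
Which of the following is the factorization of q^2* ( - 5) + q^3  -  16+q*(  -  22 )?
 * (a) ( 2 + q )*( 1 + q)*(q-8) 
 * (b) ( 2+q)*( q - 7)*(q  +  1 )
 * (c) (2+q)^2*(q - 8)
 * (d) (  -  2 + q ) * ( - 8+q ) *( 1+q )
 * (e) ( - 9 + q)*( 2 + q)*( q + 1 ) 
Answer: a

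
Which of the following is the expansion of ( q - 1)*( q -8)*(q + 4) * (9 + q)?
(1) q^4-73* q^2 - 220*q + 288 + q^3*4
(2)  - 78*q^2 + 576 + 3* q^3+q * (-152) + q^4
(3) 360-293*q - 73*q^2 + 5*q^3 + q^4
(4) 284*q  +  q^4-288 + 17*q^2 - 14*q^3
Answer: 1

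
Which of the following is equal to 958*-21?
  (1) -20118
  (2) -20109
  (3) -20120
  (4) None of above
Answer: 1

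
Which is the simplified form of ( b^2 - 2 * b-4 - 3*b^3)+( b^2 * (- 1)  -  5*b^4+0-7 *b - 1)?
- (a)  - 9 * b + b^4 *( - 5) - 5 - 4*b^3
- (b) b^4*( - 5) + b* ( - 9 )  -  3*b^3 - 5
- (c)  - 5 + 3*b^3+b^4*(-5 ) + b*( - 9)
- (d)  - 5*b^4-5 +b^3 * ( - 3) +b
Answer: b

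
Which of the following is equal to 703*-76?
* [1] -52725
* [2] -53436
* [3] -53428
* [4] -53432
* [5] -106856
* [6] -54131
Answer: 3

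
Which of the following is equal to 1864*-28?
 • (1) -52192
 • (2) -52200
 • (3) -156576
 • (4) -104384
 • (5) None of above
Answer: 1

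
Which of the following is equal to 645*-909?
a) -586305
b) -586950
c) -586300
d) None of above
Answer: a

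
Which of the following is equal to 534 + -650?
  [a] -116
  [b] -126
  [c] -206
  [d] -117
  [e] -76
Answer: a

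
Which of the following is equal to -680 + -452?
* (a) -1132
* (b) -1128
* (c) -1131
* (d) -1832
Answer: a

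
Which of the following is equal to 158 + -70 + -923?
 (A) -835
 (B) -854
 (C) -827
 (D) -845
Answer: A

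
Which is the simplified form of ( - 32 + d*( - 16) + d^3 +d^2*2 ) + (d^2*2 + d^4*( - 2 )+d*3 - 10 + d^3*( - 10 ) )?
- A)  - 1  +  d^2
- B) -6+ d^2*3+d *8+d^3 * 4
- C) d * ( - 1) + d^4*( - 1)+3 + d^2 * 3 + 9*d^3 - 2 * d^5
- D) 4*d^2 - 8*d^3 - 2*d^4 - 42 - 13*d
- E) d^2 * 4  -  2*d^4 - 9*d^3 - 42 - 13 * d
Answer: E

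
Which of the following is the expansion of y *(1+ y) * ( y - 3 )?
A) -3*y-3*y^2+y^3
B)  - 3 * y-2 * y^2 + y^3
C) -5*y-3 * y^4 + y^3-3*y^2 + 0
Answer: B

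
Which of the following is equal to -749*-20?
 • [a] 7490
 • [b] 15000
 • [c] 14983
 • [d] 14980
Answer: d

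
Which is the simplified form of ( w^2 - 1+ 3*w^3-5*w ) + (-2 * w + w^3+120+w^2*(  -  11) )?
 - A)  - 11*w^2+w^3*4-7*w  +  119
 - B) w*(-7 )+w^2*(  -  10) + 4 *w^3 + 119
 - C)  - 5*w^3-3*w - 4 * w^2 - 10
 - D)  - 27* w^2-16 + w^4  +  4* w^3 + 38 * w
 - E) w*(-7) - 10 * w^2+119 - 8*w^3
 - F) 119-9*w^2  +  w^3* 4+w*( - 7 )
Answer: B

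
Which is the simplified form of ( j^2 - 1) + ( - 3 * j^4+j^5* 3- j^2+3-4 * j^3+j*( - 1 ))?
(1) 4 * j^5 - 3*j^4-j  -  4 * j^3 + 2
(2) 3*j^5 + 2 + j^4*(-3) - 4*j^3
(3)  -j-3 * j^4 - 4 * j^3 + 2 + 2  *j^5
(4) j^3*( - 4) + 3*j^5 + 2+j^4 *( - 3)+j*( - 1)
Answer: 4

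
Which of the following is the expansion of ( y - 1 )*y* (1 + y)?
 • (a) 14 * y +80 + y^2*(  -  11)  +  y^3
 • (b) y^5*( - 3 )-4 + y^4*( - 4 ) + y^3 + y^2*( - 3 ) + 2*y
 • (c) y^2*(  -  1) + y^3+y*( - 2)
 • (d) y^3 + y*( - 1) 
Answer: d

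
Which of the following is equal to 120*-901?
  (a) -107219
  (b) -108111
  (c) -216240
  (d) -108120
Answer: d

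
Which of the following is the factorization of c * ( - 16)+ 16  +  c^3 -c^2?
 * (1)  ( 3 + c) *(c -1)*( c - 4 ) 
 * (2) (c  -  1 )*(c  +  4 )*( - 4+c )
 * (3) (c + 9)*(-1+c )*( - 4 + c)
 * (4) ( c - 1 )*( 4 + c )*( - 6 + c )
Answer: 2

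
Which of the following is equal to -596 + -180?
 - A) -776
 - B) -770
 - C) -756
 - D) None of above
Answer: A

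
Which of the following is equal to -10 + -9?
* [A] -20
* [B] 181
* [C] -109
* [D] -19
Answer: D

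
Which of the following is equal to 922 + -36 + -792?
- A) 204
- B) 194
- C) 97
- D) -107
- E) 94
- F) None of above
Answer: E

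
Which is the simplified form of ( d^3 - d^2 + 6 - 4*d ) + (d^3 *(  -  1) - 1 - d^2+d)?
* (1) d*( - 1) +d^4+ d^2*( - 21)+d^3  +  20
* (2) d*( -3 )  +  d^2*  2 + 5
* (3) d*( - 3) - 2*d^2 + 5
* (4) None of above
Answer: 3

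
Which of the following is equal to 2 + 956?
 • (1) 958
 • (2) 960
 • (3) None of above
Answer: 1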